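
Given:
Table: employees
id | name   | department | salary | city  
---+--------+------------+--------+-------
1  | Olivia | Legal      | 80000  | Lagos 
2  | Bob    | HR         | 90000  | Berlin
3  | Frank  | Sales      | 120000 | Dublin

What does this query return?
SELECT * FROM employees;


SELECT * returns all 3 rows with all columns

3 rows:
1, Olivia, Legal, 80000, Lagos
2, Bob, HR, 90000, Berlin
3, Frank, Sales, 120000, Dublin


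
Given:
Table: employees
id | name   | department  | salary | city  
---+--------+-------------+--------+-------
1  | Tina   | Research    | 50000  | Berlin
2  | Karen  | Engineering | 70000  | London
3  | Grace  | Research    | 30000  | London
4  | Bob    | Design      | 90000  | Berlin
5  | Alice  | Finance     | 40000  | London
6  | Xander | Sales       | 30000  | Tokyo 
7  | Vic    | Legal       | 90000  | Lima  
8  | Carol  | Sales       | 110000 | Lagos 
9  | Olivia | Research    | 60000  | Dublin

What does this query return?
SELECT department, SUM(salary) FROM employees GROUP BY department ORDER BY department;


Summing salary within each department:
  Design: 90000 = 90000
  Engineering: 70000 = 70000
  Finance: 40000 = 40000
  Legal: 90000 = 90000
  Research: 50000 + 30000 + 60000 = 140000
  Sales: 30000 + 110000 = 140000


6 groups:
Design, 90000
Engineering, 70000
Finance, 40000
Legal, 90000
Research, 140000
Sales, 140000


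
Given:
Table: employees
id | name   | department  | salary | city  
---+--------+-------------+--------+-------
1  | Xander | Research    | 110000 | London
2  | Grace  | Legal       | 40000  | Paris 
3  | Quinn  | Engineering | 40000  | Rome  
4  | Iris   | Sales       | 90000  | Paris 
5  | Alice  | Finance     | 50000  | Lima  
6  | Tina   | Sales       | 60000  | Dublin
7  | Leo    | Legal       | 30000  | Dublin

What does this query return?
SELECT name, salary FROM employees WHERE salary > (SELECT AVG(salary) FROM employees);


Subquery: AVG(salary) = 60000.0
Filtering: salary > 60000.0
  Xander (110000) -> MATCH
  Iris (90000) -> MATCH


2 rows:
Xander, 110000
Iris, 90000


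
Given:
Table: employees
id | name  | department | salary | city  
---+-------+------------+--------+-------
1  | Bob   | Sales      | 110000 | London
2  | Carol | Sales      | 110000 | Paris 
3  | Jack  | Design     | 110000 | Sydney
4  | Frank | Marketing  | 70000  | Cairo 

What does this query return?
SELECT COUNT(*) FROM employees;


COUNT(*) counts all rows

4


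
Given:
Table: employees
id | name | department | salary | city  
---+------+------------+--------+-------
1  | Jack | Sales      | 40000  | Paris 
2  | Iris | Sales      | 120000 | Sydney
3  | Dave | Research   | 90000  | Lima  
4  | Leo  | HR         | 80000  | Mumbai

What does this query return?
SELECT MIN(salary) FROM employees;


Salaries: 40000, 120000, 90000, 80000
MIN = 40000

40000


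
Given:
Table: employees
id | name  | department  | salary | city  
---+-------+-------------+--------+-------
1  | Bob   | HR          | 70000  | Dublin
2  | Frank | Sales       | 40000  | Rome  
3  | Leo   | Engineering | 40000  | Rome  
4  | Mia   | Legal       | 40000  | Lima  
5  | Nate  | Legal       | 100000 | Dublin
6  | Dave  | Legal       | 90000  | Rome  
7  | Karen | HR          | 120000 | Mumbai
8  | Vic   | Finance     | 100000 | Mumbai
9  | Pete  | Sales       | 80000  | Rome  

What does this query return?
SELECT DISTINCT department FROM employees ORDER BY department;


All 'department' values (row order): HR, Sales, Engineering, Legal, Legal, Legal, HR, Finance, Sales
Removing duplicates leaves 5 unique value(s).

5 values:
Engineering
Finance
HR
Legal
Sales


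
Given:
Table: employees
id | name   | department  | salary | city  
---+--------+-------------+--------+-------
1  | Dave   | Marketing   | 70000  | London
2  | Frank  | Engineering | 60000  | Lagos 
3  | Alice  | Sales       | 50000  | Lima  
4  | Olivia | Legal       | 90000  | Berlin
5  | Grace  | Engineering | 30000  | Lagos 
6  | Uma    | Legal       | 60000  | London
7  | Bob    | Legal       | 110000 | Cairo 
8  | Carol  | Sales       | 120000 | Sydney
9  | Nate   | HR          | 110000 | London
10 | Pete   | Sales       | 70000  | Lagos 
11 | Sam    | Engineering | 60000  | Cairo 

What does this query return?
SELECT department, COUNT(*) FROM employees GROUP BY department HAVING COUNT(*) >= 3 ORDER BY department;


Groups with count >= 3:
  Engineering: 3 -> PASS
  Legal: 3 -> PASS
  Sales: 3 -> PASS
  HR: 1 -> filtered out
  Marketing: 1 -> filtered out


3 groups:
Engineering, 3
Legal, 3
Sales, 3


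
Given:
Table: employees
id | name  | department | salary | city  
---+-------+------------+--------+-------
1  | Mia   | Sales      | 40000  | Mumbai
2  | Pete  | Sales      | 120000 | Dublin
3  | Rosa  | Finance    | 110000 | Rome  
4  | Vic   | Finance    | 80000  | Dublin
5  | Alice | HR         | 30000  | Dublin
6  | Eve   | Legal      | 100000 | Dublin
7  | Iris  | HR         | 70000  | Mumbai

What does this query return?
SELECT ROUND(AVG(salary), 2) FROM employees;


SUM(salary) = 550000
COUNT = 7
ROUND(AVG, 2) = ROUND(550000 / 7, 2) = 78571.43

78571.43


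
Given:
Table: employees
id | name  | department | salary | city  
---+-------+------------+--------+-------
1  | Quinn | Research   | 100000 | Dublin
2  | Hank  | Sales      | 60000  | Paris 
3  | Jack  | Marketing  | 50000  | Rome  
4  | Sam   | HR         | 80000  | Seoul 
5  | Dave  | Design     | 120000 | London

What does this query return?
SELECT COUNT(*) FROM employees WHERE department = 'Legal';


Counting rows where department = 'Legal'


0


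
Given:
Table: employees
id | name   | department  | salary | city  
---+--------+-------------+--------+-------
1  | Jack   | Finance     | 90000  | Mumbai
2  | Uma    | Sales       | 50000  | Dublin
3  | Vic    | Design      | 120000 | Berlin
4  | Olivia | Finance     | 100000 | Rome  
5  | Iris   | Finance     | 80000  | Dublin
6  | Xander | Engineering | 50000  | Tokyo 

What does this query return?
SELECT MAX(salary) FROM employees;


Salaries: 90000, 50000, 120000, 100000, 80000, 50000
MAX = 120000

120000


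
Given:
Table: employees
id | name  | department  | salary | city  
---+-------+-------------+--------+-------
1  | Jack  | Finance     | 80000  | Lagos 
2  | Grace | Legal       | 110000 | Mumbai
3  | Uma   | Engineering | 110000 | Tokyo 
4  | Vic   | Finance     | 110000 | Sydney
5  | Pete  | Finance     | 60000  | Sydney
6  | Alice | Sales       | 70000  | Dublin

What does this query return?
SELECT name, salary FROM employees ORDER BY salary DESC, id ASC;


Sorting by salary DESC, then id ASC for ties

6 rows:
Grace, 110000
Uma, 110000
Vic, 110000
Jack, 80000
Alice, 70000
Pete, 60000


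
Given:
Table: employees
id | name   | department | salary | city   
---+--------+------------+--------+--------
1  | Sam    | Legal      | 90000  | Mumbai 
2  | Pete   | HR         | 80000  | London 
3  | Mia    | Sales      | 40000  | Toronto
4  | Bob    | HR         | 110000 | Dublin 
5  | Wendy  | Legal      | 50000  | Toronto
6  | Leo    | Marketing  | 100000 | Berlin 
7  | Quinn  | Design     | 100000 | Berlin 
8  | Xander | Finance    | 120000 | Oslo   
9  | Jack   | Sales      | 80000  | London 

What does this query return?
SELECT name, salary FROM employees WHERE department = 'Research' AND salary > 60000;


Filtering: department = 'Research' AND salary > 60000
Matching: 0 rows

Empty result set (0 rows)


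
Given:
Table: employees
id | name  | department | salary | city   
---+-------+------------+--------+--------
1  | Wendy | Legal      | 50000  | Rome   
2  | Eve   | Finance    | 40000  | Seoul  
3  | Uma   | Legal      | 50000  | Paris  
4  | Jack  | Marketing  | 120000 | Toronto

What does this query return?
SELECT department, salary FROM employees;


Projecting columns: department, salary

4 rows:
Legal, 50000
Finance, 40000
Legal, 50000
Marketing, 120000


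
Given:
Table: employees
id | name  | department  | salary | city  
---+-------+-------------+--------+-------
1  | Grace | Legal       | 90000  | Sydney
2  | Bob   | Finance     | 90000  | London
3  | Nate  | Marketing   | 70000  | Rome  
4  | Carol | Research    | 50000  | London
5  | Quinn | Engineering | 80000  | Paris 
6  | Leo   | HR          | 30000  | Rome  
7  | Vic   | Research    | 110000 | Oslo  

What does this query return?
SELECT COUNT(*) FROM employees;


COUNT(*) counts all rows

7


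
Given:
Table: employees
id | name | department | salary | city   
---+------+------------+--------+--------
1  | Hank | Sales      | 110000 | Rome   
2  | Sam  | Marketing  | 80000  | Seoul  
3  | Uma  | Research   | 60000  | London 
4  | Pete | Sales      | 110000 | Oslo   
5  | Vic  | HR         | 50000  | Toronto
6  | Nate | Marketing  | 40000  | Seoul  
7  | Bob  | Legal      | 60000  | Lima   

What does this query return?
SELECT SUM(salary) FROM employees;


SUM(salary) = 110000 + 80000 + 60000 + 110000 + 50000 + 40000 + 60000 = 510000

510000


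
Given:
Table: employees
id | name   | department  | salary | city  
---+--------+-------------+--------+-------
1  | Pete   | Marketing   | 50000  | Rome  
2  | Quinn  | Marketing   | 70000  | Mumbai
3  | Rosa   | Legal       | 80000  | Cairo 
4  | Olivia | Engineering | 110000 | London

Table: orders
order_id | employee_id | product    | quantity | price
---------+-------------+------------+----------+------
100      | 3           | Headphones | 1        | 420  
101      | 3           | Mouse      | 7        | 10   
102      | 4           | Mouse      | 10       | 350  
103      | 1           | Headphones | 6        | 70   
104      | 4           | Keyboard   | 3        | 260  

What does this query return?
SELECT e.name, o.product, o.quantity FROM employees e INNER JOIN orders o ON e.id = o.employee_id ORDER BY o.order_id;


Joining employees.id = orders.employee_id:
  employee Rosa (id=3) -> order Headphones
  employee Rosa (id=3) -> order Mouse
  employee Olivia (id=4) -> order Mouse
  employee Pete (id=1) -> order Headphones
  employee Olivia (id=4) -> order Keyboard


5 rows:
Rosa, Headphones, 1
Rosa, Mouse, 7
Olivia, Mouse, 10
Pete, Headphones, 6
Olivia, Keyboard, 3


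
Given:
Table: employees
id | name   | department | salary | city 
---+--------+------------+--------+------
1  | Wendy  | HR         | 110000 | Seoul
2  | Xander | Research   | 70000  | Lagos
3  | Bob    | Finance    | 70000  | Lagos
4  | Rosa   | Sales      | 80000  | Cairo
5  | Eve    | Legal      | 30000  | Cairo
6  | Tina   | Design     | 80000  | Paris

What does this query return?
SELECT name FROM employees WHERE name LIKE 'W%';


LIKE 'W%' matches names starting with 'W'
Matching: 1

1 rows:
Wendy


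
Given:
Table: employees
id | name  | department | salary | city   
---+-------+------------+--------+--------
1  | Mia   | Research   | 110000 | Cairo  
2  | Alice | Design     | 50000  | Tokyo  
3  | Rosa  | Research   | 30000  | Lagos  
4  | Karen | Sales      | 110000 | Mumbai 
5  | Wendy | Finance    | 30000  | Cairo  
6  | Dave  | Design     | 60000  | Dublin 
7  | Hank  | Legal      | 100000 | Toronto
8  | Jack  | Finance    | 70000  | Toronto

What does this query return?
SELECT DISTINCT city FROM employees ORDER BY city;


All 'city' values (row order): Cairo, Tokyo, Lagos, Mumbai, Cairo, Dublin, Toronto, Toronto
Removing duplicates leaves 6 unique value(s).

6 values:
Cairo
Dublin
Lagos
Mumbai
Tokyo
Toronto


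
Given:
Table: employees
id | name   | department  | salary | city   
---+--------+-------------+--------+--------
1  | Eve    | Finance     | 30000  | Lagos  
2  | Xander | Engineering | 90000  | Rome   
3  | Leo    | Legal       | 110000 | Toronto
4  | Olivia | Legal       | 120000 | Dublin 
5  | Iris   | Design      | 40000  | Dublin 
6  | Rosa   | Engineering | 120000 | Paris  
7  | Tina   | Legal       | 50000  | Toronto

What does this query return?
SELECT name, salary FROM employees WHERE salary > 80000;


Filtering: salary > 80000
Matching: 4 rows

4 rows:
Xander, 90000
Leo, 110000
Olivia, 120000
Rosa, 120000


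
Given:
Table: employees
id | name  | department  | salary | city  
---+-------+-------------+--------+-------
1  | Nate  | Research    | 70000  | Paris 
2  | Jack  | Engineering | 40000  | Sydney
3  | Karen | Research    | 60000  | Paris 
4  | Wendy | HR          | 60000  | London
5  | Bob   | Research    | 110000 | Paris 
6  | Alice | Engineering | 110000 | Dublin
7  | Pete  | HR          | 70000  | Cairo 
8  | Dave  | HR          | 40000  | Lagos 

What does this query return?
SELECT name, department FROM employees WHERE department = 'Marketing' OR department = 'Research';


Filtering: department = 'Marketing' OR 'Research'
Matching: 3 rows

3 rows:
Nate, Research
Karen, Research
Bob, Research


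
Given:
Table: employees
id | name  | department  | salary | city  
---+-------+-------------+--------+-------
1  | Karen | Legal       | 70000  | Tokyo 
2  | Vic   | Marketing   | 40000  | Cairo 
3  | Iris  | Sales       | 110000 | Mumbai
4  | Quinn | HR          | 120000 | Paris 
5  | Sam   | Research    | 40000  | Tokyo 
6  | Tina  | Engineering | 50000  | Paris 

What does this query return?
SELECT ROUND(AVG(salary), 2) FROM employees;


SUM(salary) = 430000
COUNT = 6
ROUND(AVG, 2) = ROUND(430000 / 6, 2) = 71666.67

71666.67


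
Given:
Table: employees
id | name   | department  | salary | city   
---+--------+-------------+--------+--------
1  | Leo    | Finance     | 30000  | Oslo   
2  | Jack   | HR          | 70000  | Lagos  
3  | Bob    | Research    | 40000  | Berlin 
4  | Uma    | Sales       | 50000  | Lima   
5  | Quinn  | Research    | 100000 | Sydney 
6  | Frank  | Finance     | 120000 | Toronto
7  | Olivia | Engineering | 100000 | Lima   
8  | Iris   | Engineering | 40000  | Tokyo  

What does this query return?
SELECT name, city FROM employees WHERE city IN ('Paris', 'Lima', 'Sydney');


Filtering: city IN ('Paris', 'Lima', 'Sydney')
Matching: 3 rows

3 rows:
Uma, Lima
Quinn, Sydney
Olivia, Lima


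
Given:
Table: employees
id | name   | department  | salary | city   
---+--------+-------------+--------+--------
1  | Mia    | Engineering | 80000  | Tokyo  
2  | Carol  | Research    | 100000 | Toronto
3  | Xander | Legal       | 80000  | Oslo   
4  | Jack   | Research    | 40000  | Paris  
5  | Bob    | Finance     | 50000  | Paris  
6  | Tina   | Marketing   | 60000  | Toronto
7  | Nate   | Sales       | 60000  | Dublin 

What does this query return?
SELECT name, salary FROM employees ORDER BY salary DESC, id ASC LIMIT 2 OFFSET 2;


Sort by salary DESC (id ASC tiebreak), then skip 2 and take 2
Rows 3 through 4

2 rows:
Xander, 80000
Tina, 60000


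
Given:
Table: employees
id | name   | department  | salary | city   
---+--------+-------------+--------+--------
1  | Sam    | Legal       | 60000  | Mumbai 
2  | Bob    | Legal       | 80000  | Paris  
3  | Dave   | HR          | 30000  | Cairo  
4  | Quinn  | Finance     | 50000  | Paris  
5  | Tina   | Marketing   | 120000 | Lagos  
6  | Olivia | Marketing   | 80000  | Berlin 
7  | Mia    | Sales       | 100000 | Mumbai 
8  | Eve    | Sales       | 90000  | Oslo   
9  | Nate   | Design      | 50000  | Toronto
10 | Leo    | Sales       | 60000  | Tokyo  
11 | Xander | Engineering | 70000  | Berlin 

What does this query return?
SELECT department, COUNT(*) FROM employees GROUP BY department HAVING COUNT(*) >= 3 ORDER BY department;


Groups with count >= 3:
  Sales: 3 -> PASS
  Design: 1 -> filtered out
  Engineering: 1 -> filtered out
  Finance: 1 -> filtered out
  HR: 1 -> filtered out
  Legal: 2 -> filtered out
  Marketing: 2 -> filtered out


1 groups:
Sales, 3


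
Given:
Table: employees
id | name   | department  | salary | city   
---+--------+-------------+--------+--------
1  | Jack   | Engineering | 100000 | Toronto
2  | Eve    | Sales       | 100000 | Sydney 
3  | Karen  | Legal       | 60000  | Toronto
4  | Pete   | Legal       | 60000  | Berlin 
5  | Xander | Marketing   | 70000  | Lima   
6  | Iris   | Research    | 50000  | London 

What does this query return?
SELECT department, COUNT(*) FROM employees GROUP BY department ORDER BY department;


Assigning each row to its department group:
  Jack -> Engineering
  Eve -> Sales
  Karen -> Legal
  Pete -> Legal
  Xander -> Marketing
  Iris -> Research


5 groups:
Engineering, 1
Legal, 2
Marketing, 1
Research, 1
Sales, 1


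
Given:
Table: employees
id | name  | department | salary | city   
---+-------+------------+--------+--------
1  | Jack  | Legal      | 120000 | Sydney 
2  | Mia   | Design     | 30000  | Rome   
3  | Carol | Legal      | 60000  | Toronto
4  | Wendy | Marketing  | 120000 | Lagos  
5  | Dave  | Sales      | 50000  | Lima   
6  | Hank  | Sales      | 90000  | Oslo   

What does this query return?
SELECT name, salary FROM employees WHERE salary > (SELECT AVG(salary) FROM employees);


Subquery: AVG(salary) = 78333.33
Filtering: salary > 78333.33
  Jack (120000) -> MATCH
  Wendy (120000) -> MATCH
  Hank (90000) -> MATCH


3 rows:
Jack, 120000
Wendy, 120000
Hank, 90000


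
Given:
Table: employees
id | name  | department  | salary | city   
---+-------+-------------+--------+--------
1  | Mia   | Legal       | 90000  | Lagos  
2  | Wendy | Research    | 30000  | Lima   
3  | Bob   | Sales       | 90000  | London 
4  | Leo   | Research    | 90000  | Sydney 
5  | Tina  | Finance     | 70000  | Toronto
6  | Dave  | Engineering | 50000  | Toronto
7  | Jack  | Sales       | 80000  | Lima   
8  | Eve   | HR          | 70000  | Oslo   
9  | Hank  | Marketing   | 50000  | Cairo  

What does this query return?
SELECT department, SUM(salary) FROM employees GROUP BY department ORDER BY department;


Summing salary within each department:
  Engineering: 50000 = 50000
  Finance: 70000 = 70000
  HR: 70000 = 70000
  Legal: 90000 = 90000
  Marketing: 50000 = 50000
  Research: 30000 + 90000 = 120000
  Sales: 90000 + 80000 = 170000


7 groups:
Engineering, 50000
Finance, 70000
HR, 70000
Legal, 90000
Marketing, 50000
Research, 120000
Sales, 170000


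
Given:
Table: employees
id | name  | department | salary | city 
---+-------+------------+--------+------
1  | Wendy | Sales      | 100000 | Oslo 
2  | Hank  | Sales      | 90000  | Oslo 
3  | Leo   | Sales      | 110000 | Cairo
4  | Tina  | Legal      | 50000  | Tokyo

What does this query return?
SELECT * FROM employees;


SELECT * returns all 4 rows with all columns

4 rows:
1, Wendy, Sales, 100000, Oslo
2, Hank, Sales, 90000, Oslo
3, Leo, Sales, 110000, Cairo
4, Tina, Legal, 50000, Tokyo


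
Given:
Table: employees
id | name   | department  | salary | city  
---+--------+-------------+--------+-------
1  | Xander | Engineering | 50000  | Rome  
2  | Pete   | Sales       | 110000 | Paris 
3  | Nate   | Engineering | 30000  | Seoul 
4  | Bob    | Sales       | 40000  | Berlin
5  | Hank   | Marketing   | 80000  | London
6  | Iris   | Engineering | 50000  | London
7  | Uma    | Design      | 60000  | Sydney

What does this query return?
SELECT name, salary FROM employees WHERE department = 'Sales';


Filtering: department = 'Sales'
Matching rows: 2

2 rows:
Pete, 110000
Bob, 40000


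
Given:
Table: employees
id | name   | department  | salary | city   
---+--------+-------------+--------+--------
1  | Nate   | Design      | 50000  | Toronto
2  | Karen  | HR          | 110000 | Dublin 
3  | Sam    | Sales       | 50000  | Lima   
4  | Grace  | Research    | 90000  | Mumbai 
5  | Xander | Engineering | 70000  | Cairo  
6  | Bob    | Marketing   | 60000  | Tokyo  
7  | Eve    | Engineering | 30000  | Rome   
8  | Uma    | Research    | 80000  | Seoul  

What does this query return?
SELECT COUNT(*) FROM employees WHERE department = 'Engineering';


Counting rows where department = 'Engineering'
  Xander -> MATCH
  Eve -> MATCH


2


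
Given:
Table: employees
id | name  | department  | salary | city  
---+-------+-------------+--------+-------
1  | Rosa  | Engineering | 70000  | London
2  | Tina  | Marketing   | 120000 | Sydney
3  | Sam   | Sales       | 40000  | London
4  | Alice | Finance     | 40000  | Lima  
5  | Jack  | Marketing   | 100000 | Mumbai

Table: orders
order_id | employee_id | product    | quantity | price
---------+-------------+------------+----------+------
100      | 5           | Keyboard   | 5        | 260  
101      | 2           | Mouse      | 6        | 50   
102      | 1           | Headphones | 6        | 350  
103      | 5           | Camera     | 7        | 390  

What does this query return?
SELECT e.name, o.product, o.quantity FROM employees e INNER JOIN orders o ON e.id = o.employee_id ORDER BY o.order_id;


Joining employees.id = orders.employee_id:
  employee Jack (id=5) -> order Keyboard
  employee Tina (id=2) -> order Mouse
  employee Rosa (id=1) -> order Headphones
  employee Jack (id=5) -> order Camera


4 rows:
Jack, Keyboard, 5
Tina, Mouse, 6
Rosa, Headphones, 6
Jack, Camera, 7


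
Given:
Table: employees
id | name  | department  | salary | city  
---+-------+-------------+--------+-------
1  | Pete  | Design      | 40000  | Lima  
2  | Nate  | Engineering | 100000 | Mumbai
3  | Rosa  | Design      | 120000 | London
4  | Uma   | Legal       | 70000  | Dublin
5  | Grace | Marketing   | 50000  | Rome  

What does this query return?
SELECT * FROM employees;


SELECT * returns all 5 rows with all columns

5 rows:
1, Pete, Design, 40000, Lima
2, Nate, Engineering, 100000, Mumbai
3, Rosa, Design, 120000, London
4, Uma, Legal, 70000, Dublin
5, Grace, Marketing, 50000, Rome


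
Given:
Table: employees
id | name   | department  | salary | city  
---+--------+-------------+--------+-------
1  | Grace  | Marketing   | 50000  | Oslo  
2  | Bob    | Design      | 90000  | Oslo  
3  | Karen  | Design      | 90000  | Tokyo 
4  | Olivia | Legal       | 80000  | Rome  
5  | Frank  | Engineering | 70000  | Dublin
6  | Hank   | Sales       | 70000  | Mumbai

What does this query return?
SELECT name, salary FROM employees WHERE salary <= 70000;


Filtering: salary <= 70000
Matching: 3 rows

3 rows:
Grace, 50000
Frank, 70000
Hank, 70000


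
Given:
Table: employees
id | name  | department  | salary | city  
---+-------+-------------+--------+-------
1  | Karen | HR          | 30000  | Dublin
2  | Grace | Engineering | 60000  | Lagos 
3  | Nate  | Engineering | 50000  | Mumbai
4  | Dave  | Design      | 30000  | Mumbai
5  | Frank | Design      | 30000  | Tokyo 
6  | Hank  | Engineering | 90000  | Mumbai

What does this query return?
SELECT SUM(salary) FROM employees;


SUM(salary) = 30000 + 60000 + 50000 + 30000 + 30000 + 90000 = 290000

290000


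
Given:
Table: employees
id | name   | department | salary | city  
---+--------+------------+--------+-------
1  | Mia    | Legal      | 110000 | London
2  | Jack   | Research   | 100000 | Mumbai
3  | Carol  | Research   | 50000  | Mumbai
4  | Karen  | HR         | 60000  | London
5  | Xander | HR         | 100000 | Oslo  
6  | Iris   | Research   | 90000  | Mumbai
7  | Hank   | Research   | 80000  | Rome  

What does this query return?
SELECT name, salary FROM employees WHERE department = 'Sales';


Filtering: department = 'Sales'
Matching rows: 0

Empty result set (0 rows)


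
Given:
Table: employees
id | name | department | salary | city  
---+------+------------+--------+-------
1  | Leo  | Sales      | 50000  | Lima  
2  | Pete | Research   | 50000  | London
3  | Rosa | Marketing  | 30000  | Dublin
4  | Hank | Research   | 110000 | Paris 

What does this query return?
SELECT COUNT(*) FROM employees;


COUNT(*) counts all rows

4


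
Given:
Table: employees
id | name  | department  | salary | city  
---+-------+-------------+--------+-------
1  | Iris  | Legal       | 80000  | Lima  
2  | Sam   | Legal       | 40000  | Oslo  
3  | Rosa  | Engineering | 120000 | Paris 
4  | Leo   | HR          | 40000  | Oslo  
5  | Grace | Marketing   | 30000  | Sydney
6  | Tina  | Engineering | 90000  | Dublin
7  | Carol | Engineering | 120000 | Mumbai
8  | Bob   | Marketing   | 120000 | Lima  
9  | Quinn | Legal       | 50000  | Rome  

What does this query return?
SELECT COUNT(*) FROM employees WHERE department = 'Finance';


Counting rows where department = 'Finance'


0


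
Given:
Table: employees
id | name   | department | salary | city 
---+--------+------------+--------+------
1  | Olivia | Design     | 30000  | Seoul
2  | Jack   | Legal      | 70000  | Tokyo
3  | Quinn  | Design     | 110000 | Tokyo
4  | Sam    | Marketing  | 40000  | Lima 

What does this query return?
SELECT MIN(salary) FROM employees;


Salaries: 30000, 70000, 110000, 40000
MIN = 30000

30000


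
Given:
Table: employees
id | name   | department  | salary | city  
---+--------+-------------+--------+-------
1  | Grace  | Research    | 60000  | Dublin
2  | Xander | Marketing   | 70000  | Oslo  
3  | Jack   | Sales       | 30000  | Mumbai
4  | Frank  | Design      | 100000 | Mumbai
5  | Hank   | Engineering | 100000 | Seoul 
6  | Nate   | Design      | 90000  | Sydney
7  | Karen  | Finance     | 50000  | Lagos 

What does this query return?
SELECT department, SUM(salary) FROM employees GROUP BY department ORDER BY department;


Summing salary within each department:
  Design: 100000 + 90000 = 190000
  Engineering: 100000 = 100000
  Finance: 50000 = 50000
  Marketing: 70000 = 70000
  Research: 60000 = 60000
  Sales: 30000 = 30000


6 groups:
Design, 190000
Engineering, 100000
Finance, 50000
Marketing, 70000
Research, 60000
Sales, 30000


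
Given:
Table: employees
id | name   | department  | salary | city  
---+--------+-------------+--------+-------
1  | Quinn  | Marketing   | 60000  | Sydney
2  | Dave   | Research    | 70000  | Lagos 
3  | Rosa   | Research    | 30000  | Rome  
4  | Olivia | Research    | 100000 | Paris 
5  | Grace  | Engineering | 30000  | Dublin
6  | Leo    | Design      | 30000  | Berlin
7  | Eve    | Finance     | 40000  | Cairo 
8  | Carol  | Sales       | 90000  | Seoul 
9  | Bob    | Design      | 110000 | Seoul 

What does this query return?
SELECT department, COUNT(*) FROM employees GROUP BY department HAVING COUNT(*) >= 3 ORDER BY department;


Groups with count >= 3:
  Research: 3 -> PASS
  Design: 2 -> filtered out
  Engineering: 1 -> filtered out
  Finance: 1 -> filtered out
  Marketing: 1 -> filtered out
  Sales: 1 -> filtered out


1 groups:
Research, 3


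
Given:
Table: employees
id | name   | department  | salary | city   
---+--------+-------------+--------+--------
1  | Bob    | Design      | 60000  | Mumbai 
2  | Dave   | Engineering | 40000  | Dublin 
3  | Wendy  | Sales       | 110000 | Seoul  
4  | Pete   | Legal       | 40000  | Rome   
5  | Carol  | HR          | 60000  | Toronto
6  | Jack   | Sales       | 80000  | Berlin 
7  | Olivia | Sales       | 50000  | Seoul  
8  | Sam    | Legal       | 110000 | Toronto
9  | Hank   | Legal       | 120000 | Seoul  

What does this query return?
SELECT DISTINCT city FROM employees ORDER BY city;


All 'city' values (row order): Mumbai, Dublin, Seoul, Rome, Toronto, Berlin, Seoul, Toronto, Seoul
Removing duplicates leaves 6 unique value(s).

6 values:
Berlin
Dublin
Mumbai
Rome
Seoul
Toronto


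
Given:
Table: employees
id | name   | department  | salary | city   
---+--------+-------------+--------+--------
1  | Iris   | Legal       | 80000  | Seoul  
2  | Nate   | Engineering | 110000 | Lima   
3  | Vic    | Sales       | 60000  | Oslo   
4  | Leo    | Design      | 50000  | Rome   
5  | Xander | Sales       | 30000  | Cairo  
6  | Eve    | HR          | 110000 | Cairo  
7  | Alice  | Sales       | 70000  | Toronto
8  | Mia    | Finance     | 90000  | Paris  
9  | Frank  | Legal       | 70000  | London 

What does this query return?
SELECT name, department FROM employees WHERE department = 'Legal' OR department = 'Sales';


Filtering: department = 'Legal' OR 'Sales'
Matching: 5 rows

5 rows:
Iris, Legal
Vic, Sales
Xander, Sales
Alice, Sales
Frank, Legal


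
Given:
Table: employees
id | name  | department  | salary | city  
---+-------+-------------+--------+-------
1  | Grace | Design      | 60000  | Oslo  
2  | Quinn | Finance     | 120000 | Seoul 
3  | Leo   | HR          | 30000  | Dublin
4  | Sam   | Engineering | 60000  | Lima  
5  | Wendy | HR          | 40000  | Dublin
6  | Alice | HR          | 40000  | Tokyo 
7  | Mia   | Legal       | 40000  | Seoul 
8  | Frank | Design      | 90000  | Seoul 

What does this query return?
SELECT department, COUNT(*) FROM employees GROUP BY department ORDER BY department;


Assigning each row to its department group:
  Grace -> Design
  Quinn -> Finance
  Leo -> HR
  Sam -> Engineering
  Wendy -> HR
  Alice -> HR
  Mia -> Legal
  Frank -> Design


5 groups:
Design, 2
Engineering, 1
Finance, 1
HR, 3
Legal, 1


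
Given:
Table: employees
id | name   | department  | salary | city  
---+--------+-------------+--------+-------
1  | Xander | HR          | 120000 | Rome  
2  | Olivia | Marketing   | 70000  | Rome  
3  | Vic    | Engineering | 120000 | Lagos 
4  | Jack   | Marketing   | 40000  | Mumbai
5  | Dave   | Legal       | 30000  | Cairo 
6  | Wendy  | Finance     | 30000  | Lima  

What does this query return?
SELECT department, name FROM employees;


Projecting columns: department, name

6 rows:
HR, Xander
Marketing, Olivia
Engineering, Vic
Marketing, Jack
Legal, Dave
Finance, Wendy


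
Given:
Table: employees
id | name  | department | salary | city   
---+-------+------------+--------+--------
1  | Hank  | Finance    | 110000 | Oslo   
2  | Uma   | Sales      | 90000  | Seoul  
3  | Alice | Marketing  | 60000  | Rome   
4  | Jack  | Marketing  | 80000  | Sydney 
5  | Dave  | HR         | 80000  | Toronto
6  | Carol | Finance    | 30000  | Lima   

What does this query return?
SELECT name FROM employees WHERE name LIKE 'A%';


LIKE 'A%' matches names starting with 'A'
Matching: 1

1 rows:
Alice


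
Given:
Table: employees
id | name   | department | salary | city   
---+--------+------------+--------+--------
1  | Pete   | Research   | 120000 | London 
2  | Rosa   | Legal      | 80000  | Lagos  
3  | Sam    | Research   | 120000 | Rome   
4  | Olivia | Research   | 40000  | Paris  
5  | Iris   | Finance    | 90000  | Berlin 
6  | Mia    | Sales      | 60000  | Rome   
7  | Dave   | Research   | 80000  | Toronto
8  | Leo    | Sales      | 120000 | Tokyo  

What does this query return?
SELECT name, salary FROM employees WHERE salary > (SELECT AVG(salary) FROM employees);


Subquery: AVG(salary) = 88750.0
Filtering: salary > 88750.0
  Pete (120000) -> MATCH
  Sam (120000) -> MATCH
  Iris (90000) -> MATCH
  Leo (120000) -> MATCH


4 rows:
Pete, 120000
Sam, 120000
Iris, 90000
Leo, 120000


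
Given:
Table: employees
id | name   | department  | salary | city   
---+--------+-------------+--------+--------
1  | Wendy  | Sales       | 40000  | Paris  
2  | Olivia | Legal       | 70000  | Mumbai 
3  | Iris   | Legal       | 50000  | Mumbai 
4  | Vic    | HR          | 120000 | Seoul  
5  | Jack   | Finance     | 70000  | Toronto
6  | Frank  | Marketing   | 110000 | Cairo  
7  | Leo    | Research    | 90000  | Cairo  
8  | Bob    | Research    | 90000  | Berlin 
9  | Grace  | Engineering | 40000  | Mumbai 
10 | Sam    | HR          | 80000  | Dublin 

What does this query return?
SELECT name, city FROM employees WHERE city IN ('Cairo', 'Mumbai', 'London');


Filtering: city IN ('Cairo', 'Mumbai', 'London')
Matching: 5 rows

5 rows:
Olivia, Mumbai
Iris, Mumbai
Frank, Cairo
Leo, Cairo
Grace, Mumbai


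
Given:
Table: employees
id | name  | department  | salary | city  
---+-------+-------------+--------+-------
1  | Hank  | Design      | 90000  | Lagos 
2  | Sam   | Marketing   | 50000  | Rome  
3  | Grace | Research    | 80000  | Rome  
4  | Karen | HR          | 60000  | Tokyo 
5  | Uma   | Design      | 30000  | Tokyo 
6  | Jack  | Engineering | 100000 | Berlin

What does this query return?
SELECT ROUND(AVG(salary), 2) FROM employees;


SUM(salary) = 410000
COUNT = 6
ROUND(AVG, 2) = ROUND(410000 / 6, 2) = 68333.33

68333.33


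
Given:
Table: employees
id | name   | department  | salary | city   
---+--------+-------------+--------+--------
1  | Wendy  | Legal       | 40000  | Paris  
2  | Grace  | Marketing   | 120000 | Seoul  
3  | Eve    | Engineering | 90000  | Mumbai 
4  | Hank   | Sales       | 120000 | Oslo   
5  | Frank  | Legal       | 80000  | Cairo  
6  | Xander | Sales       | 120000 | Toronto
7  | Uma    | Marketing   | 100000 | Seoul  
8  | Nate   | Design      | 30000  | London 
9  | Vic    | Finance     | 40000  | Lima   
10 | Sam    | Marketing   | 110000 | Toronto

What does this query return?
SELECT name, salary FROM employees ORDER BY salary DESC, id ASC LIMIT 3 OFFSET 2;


Sort by salary DESC (id ASC tiebreak), then skip 2 and take 3
Rows 3 through 5

3 rows:
Xander, 120000
Sam, 110000
Uma, 100000


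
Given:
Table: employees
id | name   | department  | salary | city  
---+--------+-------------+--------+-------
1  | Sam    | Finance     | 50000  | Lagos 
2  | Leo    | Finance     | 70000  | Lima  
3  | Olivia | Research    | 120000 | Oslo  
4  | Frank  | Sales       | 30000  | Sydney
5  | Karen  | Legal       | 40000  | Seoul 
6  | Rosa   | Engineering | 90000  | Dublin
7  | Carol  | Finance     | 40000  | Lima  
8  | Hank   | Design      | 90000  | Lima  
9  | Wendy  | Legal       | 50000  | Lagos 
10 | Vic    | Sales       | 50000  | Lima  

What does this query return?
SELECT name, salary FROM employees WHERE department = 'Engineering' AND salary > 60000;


Filtering: department = 'Engineering' AND salary > 60000
Matching: 1 rows

1 rows:
Rosa, 90000


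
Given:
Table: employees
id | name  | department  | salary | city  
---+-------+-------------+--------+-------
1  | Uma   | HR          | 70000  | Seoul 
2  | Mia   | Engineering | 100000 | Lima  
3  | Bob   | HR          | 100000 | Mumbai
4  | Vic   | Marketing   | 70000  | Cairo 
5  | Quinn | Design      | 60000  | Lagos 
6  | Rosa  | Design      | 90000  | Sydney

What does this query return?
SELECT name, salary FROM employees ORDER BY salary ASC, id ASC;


Sorting by salary ASC, then id ASC for ties

6 rows:
Quinn, 60000
Uma, 70000
Vic, 70000
Rosa, 90000
Mia, 100000
Bob, 100000


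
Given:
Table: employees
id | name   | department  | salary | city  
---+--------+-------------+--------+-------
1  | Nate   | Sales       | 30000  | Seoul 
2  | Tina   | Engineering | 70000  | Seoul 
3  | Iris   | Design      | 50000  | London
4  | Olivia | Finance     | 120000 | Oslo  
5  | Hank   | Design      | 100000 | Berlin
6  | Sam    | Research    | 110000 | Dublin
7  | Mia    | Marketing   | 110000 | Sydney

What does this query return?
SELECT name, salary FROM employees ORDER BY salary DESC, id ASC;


Sorting by salary DESC, then id ASC for ties

7 rows:
Olivia, 120000
Sam, 110000
Mia, 110000
Hank, 100000
Tina, 70000
Iris, 50000
Nate, 30000


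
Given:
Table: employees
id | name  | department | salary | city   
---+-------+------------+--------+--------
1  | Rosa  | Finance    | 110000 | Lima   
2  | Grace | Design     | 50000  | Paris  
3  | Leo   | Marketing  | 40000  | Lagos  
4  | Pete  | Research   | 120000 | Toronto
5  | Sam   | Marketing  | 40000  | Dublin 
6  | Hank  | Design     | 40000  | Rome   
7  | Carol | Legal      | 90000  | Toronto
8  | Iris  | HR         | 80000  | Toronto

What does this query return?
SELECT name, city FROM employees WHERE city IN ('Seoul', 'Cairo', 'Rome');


Filtering: city IN ('Seoul', 'Cairo', 'Rome')
Matching: 1 rows

1 rows:
Hank, Rome


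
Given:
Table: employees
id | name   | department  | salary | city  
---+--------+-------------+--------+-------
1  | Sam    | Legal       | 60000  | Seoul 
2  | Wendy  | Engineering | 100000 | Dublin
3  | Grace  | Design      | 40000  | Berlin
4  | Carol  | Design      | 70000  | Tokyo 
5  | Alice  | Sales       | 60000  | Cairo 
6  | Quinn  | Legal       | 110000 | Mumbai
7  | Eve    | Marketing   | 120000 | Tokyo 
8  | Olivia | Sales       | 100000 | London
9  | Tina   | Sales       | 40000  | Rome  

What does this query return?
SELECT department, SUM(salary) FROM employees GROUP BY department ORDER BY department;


Summing salary within each department:
  Design: 40000 + 70000 = 110000
  Engineering: 100000 = 100000
  Legal: 60000 + 110000 = 170000
  Marketing: 120000 = 120000
  Sales: 60000 + 100000 + 40000 = 200000


5 groups:
Design, 110000
Engineering, 100000
Legal, 170000
Marketing, 120000
Sales, 200000


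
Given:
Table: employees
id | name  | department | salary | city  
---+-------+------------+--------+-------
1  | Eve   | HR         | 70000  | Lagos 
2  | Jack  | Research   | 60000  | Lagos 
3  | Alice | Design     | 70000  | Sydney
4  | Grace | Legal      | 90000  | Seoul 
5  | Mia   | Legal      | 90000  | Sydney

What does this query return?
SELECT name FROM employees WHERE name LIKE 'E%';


LIKE 'E%' matches names starting with 'E'
Matching: 1

1 rows:
Eve


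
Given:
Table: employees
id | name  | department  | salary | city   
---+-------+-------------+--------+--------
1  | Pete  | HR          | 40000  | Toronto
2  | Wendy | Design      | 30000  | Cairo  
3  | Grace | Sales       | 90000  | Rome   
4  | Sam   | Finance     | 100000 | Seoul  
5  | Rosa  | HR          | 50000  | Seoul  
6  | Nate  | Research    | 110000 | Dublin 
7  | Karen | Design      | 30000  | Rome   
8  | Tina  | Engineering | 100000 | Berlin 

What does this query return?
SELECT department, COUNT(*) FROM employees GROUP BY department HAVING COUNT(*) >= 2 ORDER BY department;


Groups with count >= 2:
  Design: 2 -> PASS
  HR: 2 -> PASS
  Engineering: 1 -> filtered out
  Finance: 1 -> filtered out
  Research: 1 -> filtered out
  Sales: 1 -> filtered out


2 groups:
Design, 2
HR, 2


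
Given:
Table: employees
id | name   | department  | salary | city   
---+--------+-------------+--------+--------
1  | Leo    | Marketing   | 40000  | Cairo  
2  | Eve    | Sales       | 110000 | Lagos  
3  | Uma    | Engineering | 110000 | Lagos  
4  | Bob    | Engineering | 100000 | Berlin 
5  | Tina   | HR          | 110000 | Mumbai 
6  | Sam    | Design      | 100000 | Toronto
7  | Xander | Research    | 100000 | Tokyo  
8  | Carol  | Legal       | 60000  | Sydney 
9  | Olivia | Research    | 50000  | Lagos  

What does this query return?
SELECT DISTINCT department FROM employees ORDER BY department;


All 'department' values (row order): Marketing, Sales, Engineering, Engineering, HR, Design, Research, Legal, Research
Removing duplicates leaves 7 unique value(s).

7 values:
Design
Engineering
HR
Legal
Marketing
Research
Sales


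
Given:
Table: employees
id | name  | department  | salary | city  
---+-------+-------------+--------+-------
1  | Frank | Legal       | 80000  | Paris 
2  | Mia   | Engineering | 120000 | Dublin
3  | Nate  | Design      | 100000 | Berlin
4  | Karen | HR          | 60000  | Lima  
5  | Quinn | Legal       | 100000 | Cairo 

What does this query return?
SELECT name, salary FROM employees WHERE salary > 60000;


Filtering: salary > 60000
Matching: 4 rows

4 rows:
Frank, 80000
Mia, 120000
Nate, 100000
Quinn, 100000


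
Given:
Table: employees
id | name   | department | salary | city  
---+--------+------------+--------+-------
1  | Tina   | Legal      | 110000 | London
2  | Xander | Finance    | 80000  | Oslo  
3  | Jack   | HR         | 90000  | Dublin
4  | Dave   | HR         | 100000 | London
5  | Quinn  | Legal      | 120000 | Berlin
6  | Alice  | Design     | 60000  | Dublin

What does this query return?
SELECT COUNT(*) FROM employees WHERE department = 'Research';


Counting rows where department = 'Research'


0


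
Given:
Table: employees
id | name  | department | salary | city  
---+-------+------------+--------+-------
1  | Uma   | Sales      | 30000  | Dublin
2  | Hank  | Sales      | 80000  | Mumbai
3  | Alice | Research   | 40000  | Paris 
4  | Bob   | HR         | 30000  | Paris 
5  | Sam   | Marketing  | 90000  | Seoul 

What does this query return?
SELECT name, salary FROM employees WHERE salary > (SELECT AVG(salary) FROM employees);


Subquery: AVG(salary) = 54000.0
Filtering: salary > 54000.0
  Hank (80000) -> MATCH
  Sam (90000) -> MATCH


2 rows:
Hank, 80000
Sam, 90000


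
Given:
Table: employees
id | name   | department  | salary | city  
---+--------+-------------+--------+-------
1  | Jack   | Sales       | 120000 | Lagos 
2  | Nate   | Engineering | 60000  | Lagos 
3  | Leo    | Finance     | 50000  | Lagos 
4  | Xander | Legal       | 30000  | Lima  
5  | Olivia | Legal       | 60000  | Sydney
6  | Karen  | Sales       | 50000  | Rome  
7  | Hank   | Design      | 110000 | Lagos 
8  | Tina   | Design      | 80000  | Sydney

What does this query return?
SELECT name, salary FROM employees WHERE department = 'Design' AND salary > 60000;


Filtering: department = 'Design' AND salary > 60000
Matching: 2 rows

2 rows:
Hank, 110000
Tina, 80000
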